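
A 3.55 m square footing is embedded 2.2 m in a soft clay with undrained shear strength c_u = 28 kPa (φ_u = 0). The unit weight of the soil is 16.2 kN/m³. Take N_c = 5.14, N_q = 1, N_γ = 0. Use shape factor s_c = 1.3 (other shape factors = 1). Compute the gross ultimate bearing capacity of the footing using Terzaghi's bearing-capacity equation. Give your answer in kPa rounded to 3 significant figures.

q_ult ≈ 223 kPa

q = γ·D_f = 16.2 × 2.2 = 35.64 kPa.
c·N_c·s_c = 28 × 5.14 × 1.3 = 187.1 kPa
q·N_q = 35.64 × 1 = 35.64 kPa
q_ult = 187.1 + 35.64 = 222.74 kPa.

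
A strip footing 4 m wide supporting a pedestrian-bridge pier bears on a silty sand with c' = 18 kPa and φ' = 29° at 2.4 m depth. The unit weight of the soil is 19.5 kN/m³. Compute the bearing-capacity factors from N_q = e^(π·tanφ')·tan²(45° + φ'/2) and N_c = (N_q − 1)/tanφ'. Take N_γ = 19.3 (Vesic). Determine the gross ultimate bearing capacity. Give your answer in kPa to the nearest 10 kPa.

tan29° = 0.5543, so N_q = e^(π×0.5543)·tan²(59.5°) = 5.705 × 2.882 = 16.44.
N_c = (16.44 − 1)/tan29° = 27.86.
Overburden at base level: q = 19.5 × 2.4 = 46.8 kPa.
Cohesion term c·N_c = 18 × 27.86 = 501.49 kPa; surcharge term q·N_q = 46.8 × 16.443 = 769.55 kPa; self-weight term 0.5·γ·B·N_γ = 0.5 × 19.5 × 4 × 19.3 = 752.7 kPa.
q_ult = 501.49 + 769.55 + 752.7 = 2023.7 kPa.

q_ult ≈ 2020 kPa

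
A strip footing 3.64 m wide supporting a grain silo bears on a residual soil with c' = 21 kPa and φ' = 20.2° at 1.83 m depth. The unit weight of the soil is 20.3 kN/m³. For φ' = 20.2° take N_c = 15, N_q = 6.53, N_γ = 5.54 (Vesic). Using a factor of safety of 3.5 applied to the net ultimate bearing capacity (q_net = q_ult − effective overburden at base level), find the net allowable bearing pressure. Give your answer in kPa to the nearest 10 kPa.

q_all(net) ≈ 210 kPa

Effective surcharge at the founding depth q = γ·D_f = 20.3 × 1.83 = 37.149 kPa.
q_ult = c·N_c + q·N_q + 0.5·γ·B·N_γ
     = 21 × 15 + 37.149 × 6.53 + 0.5 × 20.3 × 3.64 × 5.54
     = 315 + 242.58 + 204.68 = 762.26 kPa.
Net ultimate: q_net = 762.26 − 37.149 = 725.11 kPa.
q_all(net) = 725.11 / 3.5 = 207.18 kPa.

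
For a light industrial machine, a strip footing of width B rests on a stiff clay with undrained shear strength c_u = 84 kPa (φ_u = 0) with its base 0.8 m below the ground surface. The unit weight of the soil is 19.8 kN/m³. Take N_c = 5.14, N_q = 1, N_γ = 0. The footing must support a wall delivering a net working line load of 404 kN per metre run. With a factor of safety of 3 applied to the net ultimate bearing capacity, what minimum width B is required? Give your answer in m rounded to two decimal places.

B = 2.81 m

Overburden at base level: q = 19.8 × 0.8 = 15.84 kPa.
Cohesion term c·N_c = 84 × 5.14 = 431.76 kPa; surcharge term q·N_q = 15.84 × 1 = 15.84 kPa.
q_ult = 431.76 + 15.84 = 447.6 kPa.
For φ = 0 the ½γBN_γ term vanishes, so q_ult is independent of B. q_net = 447.6 − 15.84 = 431.76 kPa; q_all(net) = 431.76/3 = 143.92 kPa.
Required width B = w / q_all(net) = 404 / 143.92 = 2.807 m.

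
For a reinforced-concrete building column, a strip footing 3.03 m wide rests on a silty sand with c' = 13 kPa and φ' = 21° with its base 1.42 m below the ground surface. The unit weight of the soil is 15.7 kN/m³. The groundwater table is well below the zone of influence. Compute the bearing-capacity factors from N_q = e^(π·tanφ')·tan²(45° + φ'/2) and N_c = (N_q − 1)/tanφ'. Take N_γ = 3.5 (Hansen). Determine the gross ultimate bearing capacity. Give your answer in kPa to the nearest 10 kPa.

q_ult ≈ 450 kPa

tan21° = 0.3839, so N_q = e^(π×0.3839)·tan²(55.5°) = 3.34 × 2.117 = 7.07.
N_c = (7.07 − 1)/tan21° = 15.81.
Overburden at base level: q = 15.7 × 1.42 = 22.294 kPa.
Cohesion term c·N_c = 13 × 15.815 = 205.59 kPa; surcharge term q·N_q = 22.294 × 7.0708 = 157.64 kPa; self-weight term 0.5·γ·B·N_γ = 0.5 × 15.7 × 3.03 × 3.5 = 83.249 kPa.
q_ult = 205.59 + 157.64 + 83.249 = 446.48 kPa.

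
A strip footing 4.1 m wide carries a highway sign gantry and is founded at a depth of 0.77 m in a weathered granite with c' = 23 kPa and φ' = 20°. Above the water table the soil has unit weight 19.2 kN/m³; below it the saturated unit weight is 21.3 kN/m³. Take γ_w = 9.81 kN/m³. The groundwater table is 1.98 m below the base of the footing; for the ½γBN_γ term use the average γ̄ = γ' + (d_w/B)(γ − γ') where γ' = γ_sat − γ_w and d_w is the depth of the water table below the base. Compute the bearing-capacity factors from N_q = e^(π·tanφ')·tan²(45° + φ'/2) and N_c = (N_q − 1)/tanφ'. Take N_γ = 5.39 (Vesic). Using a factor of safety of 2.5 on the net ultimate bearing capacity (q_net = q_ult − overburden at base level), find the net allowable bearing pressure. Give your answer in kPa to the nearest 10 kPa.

q_all(net) ≈ 240 kPa

N_q = e^(π·tan20°)·tan²(55°) = 6.4; N_c = (N_q − 1)/tanφ' = 14.83.
Overburden at base level: q = 19.2 × 0.77 = 14.784 kPa.
The water table is 1.98 m below the base (< B = 4.1 m), so the ½γBN_γ term uses γ̄ = γ' + (d_w/B)(γ − γ') = 11.49 + (1.98/4.1)(19.2 − 11.49) = 15.213 kN/m³.
Cohesion term c·N_c = 23 × 14.835 = 341.2 kPa; surcharge term q·N_q = 14.784 × 6.3994 = 94.609 kPa; self-weight term 0.5·γ·B·N_γ = 0.5 × 15.213 × 4.1 × 5.39 = 168.1 kPa.
q_ult = 341.2 + 94.609 + 168.1 = 603.91 kPa.
q_net = 603.91 − 14.784 = 589.12 kPa.
q_all(net) = 589.12 / 2.5 = 235.65 kPa.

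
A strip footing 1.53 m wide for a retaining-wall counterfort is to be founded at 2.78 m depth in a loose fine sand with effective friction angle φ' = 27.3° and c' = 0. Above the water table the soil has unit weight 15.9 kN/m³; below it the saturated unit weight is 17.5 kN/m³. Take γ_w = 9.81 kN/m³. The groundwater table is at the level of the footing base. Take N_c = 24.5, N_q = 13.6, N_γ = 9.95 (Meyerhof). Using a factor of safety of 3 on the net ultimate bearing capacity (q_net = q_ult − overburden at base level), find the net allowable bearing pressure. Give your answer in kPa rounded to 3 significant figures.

q_all(net) ≈ 205 kPa

Overburden at base level: q = 15.9 × 2.78 = 44.202 kPa.
Below the base the soil is submerged, so the ½γBN_γ term uses γ' = 17.5 − 9.81 = 7.69 kN/m³.
Surcharge term q·N_q = 44.202 × 13.6 = 601.15 kPa; self-weight term 0.5·γ·B·N_γ = 0.5 × 7.69 × 1.53 × 9.95 = 58.534 kPa.
q_ult = 601.15 + 58.534 = 659.68 kPa.
q_net = 659.68 − 44.202 = 615.48 kPa.
q_all(net) = 615.48 / 3 = 205.16 kPa.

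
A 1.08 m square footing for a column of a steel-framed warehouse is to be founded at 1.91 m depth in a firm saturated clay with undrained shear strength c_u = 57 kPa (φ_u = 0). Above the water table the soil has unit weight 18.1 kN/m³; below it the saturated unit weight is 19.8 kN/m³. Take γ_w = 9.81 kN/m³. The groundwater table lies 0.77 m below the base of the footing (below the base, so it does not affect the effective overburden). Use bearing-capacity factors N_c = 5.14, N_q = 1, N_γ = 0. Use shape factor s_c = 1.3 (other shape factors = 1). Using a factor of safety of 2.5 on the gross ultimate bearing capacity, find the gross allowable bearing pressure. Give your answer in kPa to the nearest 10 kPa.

Overburden at base level: q = 18.1 × 1.91 = 34.571 kPa.
Cohesion term c·N_c·s_c = 57 × 5.14 × 1.3 = 380.87 kPa; surcharge term q·N_q = 34.571 × 1 = 34.571 kPa.
q_ult = 380.87 + 34.571 = 415.44 kPa.
q_all = 415.44 / 2.5 = 166.18 kPa.

q_all ≈ 170 kPa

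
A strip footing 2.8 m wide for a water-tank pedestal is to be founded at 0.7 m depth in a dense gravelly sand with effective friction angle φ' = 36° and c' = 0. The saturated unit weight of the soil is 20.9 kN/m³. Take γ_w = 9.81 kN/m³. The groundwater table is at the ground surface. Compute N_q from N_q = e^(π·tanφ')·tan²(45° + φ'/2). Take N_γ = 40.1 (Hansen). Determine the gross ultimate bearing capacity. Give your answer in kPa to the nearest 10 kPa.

q_ult ≈ 920 kPa

tan36° = 0.7265, so N_q = e^(π×0.7265)·tan²(63°) = 9.801 × 3.852 = 37.75.
With the water table at the surface the whole profile is submerged: γ' = 20.9 − 9.81 = 11.09 kN/m³, so q = γ'·D_f = 7.763 kPa; the same γ' applies in the ½γBN_γ term.
q_ult = q·N_q + 0.5·γ·B·N_γ
     = 7.763 × 37.752 + 0.5 × 11.09 × 2.8 × 40.1
     = 293.07 + 622.59 = 915.67 kPa.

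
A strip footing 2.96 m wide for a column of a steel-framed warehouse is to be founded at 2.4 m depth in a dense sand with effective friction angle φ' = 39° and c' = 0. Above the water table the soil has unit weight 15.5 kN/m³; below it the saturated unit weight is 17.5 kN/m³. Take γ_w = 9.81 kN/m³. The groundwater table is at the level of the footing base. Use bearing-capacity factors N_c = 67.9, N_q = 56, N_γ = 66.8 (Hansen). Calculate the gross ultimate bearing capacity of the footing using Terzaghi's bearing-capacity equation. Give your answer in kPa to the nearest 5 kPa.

q_ult ≈ 2845 kPa

Effective surcharge at the founding depth q = γ·D_f = 15.5 × 2.4 = 37.2 kPa.
The water table coincides with the base, so in the self-weight term γ → γ' = 7.69 kN/m³.
q_ult = q·N_q + 0.5·γ·B·N_γ
     = 37.2 × 56 + 0.5 × 7.69 × 2.96 × 66.8
     = 2083.2 + 760.26 = 2843.5 kPa.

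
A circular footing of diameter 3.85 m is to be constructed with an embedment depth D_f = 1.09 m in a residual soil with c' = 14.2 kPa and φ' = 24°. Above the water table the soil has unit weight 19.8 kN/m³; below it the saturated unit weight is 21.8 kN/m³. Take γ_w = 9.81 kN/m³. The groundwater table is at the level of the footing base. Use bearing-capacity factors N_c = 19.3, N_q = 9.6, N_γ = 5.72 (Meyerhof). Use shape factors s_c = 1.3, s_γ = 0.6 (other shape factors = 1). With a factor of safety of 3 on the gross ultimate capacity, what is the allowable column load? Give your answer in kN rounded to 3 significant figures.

q = γ·D_f = 19.8 × 1.09 = 21.582 kPa.
For the ½γBN_γ term take γ' = 21.8 − 9.81 = 11.99 kN/m³ (soil below base is submerged).
c·N_c·s_c = 14.2 × 19.3 × 1.3 = 356.28 kPa
q·N_q = 21.582 × 9.6 = 207.19 kPa
0.5·γ·B·N_γ·s_γ = 0.5 × 11.99 × 3.85 × 5.72 × 0.6 = 79.213 kPa
q_ult = 356.28 + 207.19 + 79.213 = 642.68 kPa.
Gross allowable pressure q_all = 642.68 / 3 = 214.23 kPa.
Footing area = 11.6416 m², so allowable column load = 214.23 × 11.6416 = 2493.9 kN.

P_all ≈ 2490 kN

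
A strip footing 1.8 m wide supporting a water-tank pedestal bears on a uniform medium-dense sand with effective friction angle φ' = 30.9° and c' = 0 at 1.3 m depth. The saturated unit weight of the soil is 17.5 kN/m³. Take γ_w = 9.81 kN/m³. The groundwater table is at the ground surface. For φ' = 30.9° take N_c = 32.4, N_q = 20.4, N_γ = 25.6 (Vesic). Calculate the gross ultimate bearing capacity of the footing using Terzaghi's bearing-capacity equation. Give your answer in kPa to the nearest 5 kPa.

Water table at ground surface, so effective unit weight γ' = 17.5 − 9.81 = 7.69 kN/m³ is used throughout; overburden q = 7.69 × 1.3 = 9.997 kPa; the same γ' applies in the ½γBN_γ term.
Surcharge term q·N_q = 9.997 × 20.4 = 203.94 kPa; self-weight term 0.5·γ·B·N_γ = 0.5 × 7.69 × 1.8 × 25.6 = 177.18 kPa.
q_ult = 203.94 + 177.18 = 381.12 kPa.

q_ult ≈ 380 kPa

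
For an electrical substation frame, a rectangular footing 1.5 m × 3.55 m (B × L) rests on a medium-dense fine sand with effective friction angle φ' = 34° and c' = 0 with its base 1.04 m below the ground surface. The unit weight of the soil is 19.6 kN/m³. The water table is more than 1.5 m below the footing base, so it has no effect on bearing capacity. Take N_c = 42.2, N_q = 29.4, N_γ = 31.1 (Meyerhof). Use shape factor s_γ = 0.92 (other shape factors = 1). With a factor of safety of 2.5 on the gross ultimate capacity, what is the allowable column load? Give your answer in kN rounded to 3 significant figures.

P_all ≈ 2170 kN

Effective surcharge at the founding depth q = γ·D_f = 19.6 × 1.04 = 20.384 kPa.
q_ult = q·N_q + 0.5·γ·B·N_γ·s_γ
     = 20.384 × 29.4 + 0.5 × 19.6 × 1.5 × 31.1 × 0.92
     = 599.29 + 420.6 = 1019.9 kPa.
Gross allowable pressure q_all = 1019.9 / 2.5 = 407.95 kPa.
Footing area = 5.325 m², so allowable column load = 407.95 × 5.325 = 2172.4 kN.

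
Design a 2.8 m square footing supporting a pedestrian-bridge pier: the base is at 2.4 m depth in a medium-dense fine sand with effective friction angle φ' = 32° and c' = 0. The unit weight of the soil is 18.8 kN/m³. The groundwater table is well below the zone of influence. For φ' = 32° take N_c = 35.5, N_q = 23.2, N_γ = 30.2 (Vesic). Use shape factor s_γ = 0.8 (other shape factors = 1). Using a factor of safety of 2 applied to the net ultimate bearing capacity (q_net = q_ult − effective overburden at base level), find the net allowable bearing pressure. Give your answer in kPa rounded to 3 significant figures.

q_all(net) ≈ 819 kPa

Overburden at base level: q = 18.8 × 2.4 = 45.12 kPa.
Surcharge term q·N_q = 45.12 × 23.2 = 1046.8 kPa; self-weight term 0.5·γ·B·N_γ·s_γ = 0.5 × 18.8 × 2.8 × 30.2 × 0.8 = 635.89 kPa.
q_ult = 1046.8 + 635.89 = 1682.7 kPa.
Net ultimate: q_net = 1682.7 − 45.12 = 1637.6 kPa.
q_all(net) = 1637.6 / 2 = 818.78 kPa.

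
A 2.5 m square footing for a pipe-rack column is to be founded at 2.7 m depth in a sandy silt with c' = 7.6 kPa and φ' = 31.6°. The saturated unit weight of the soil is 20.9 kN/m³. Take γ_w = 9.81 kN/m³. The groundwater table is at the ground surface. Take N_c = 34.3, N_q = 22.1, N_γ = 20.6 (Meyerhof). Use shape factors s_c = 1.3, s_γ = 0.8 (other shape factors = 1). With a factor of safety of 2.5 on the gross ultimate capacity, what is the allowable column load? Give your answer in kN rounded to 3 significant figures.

P_all ≈ 3070 kN

With the water table at the surface the whole profile is submerged: γ' = 20.9 − 9.81 = 11.09 kN/m³, so q = γ'·D_f = 29.943 kPa; the same γ' applies in the ½γBN_γ term.
q_ult = c·N_c·s_c + q·N_q + 0.5·γ·B·N_γ·s_γ
     = 7.6 × 34.3 × 1.3 + 29.943 × 22.1 + 0.5 × 11.09 × 2.5 × 20.6 × 0.8
     = 338.88 + 661.74 + 228.45 = 1229.1 kPa.
Gross allowable pressure q_all = 1229.1 / 2.5 = 491.63 kPa.
Footing area = 6.25 m², so allowable column load = 491.63 × 6.25 = 3072.7 kN.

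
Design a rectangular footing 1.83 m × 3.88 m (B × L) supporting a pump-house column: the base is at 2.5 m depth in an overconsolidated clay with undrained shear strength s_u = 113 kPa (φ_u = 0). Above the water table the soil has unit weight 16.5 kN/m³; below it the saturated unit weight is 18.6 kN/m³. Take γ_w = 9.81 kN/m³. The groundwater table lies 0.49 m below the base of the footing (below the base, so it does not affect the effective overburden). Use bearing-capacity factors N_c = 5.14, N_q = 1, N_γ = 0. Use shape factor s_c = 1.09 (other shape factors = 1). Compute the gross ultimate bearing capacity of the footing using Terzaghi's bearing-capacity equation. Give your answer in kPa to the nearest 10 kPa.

q_ult ≈ 670 kPa

q = γ·D_f = 16.5 × 2.5 = 41.25 kPa.
c·N_c·s_c = 113 × 5.14 × 1.09 = 633.09 kPa
q·N_q = 41.25 × 1 = 41.25 kPa
q_ult = 633.09 + 41.25 = 674.34 kPa.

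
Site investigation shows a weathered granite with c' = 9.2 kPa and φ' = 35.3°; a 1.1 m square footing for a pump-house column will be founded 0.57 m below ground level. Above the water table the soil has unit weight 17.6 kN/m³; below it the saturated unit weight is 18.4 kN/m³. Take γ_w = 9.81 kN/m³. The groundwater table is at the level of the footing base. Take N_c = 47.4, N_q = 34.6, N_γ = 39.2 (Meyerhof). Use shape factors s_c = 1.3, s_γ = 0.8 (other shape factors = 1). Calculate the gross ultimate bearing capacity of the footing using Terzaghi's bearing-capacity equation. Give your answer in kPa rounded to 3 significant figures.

Overburden at base level: q = 17.6 × 0.57 = 10.032 kPa.
Below the base the soil is submerged, so the ½γBN_γ term uses γ' = 18.4 − 9.81 = 8.59 kN/m³.
Cohesion term c·N_c·s_c = 9.2 × 47.4 × 1.3 = 566.9 kPa; surcharge term q·N_q = 10.032 × 34.6 = 347.11 kPa; self-weight term 0.5·γ·B·N_γ·s_γ = 0.5 × 8.59 × 1.1 × 39.2 × 0.8 = 148.16 kPa.
q_ult = 566.9 + 347.11 + 148.16 = 1062.2 kPa.

q_ult ≈ 1060 kPa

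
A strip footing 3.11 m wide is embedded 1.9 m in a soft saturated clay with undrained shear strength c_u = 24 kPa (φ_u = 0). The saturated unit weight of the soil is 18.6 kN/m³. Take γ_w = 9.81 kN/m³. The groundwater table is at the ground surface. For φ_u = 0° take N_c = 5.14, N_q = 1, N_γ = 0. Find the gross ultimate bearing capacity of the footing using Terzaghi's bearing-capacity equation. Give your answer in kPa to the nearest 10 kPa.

γ' = 18.6 − 9.81 = 8.79 kN/m³ (submerged throughout). q = 8.79 × 1.9 = 16.701 kPa.
c·N_c = 24 × 5.14 = 123.36 kPa
q·N_q = 16.701 × 1 = 16.701 kPa
q_ult = 123.36 + 16.701 = 140.06 kPa.

q_ult ≈ 140 kPa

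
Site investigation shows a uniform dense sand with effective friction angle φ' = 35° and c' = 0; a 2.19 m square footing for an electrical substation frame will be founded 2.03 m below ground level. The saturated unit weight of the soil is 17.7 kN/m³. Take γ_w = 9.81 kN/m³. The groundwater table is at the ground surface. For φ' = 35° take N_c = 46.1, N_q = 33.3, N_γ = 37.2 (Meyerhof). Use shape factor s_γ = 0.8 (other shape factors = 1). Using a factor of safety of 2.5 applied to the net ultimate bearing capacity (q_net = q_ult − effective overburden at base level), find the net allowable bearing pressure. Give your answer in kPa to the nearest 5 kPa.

q_all(net) ≈ 310 kPa

With the water table at the surface the whole profile is submerged: γ' = 17.7 − 9.81 = 7.89 kN/m³, so q = γ'·D_f = 16.017 kPa; the same γ' applies in the ½γBN_γ term.
q_ult = q·N_q + 0.5·γ·B·N_γ·s_γ
     = 16.017 × 33.3 + 0.5 × 7.89 × 2.19 × 37.2 × 0.8
     = 533.36 + 257.11 = 790.47 kPa.
Net ultimate: q_net = 790.47 − 16.017 = 774.45 kPa.
q_all(net) = 774.45 / 2.5 = 309.78 kPa.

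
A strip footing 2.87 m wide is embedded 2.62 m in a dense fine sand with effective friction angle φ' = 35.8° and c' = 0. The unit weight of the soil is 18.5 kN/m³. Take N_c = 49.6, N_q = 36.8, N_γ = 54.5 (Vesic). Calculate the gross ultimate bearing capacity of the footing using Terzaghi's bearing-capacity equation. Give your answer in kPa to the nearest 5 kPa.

q_ult ≈ 3230 kPa

Effective surcharge at the founding depth q = γ·D_f = 18.5 × 2.62 = 48.47 kPa.
q_ult = q·N_q + 0.5·γ·B·N_γ
     = 48.47 × 36.8 + 0.5 × 18.5 × 2.87 × 54.5
     = 1783.7 + 1446.8 = 3230.5 kPa.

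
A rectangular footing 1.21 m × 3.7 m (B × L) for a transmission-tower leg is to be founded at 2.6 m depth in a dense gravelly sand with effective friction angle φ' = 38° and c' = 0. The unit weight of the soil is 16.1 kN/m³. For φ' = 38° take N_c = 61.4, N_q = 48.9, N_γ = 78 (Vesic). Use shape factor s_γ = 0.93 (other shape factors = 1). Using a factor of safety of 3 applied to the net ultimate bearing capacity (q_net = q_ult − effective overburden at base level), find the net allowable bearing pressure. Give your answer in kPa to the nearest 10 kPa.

q_all(net) ≈ 900 kPa

Overburden at base level: q = 16.1 × 2.6 = 41.86 kPa.
Surcharge term q·N_q = 41.86 × 48.9 = 2047 kPa; self-weight term 0.5·γ·B·N_γ·s_γ = 0.5 × 16.1 × 1.21 × 78 × 0.93 = 706.58 kPa.
q_ult = 2047 + 706.58 = 2753.5 kPa.
Net ultimate: q_net = 2753.5 − 41.86 = 2711.7 kPa.
q_all(net) = 2711.7 / 3 = 903.89 kPa.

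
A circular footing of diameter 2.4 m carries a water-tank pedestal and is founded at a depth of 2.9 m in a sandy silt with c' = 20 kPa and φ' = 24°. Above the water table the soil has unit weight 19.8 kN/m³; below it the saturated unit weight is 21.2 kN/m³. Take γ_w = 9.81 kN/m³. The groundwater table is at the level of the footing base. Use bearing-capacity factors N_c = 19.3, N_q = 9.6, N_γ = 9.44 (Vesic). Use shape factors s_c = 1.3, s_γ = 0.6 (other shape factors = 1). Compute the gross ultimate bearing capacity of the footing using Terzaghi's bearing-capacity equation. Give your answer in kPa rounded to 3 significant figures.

q = γ·D_f = 19.8 × 2.9 = 57.42 kPa.
For the ½γBN_γ term take γ' = 21.2 − 9.81 = 11.39 kN/m³ (soil below base is submerged).
c·N_c·s_c = 20 × 19.3 × 1.3 = 501.8 kPa
q·N_q = 57.42 × 9.6 = 551.23 kPa
0.5·γ·B·N_γ·s_γ = 0.5 × 11.39 × 2.4 × 9.44 × 0.6 = 77.416 kPa
q_ult = 501.8 + 551.23 + 77.416 = 1130.4 kPa.

q_ult ≈ 1130 kPa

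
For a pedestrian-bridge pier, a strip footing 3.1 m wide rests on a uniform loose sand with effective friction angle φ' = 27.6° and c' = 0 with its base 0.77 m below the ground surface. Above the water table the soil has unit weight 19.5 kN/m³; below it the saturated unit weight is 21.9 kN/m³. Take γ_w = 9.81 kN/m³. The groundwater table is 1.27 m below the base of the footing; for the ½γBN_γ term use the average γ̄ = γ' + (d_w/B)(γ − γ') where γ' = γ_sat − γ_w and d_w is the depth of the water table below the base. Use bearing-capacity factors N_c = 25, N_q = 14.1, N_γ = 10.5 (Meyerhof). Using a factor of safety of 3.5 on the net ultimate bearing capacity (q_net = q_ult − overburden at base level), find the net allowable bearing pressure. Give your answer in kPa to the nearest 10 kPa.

Overburden at base level: q = 19.5 × 0.77 = 15.015 kPa.
The water table is 1.27 m below the base (< B = 3.1 m), so the ½γBN_γ term uses γ̄ = γ' + (d_w/B)(γ − γ') = 12.09 + (1.27/3.1)(19.5 − 12.09) = 15.126 kN/m³.
Surcharge term q·N_q = 15.015 × 14.1 = 211.71 kPa; self-weight term 0.5·γ·B·N_γ = 0.5 × 15.126 × 3.1 × 10.5 = 246.17 kPa.
q_ult = 211.71 + 246.17 = 457.88 kPa.
q_net = 457.88 − 15.015 = 442.87 kPa.
q_all(net) = 442.87 / 3.5 = 126.53 kPa.

q_all(net) ≈ 130 kPa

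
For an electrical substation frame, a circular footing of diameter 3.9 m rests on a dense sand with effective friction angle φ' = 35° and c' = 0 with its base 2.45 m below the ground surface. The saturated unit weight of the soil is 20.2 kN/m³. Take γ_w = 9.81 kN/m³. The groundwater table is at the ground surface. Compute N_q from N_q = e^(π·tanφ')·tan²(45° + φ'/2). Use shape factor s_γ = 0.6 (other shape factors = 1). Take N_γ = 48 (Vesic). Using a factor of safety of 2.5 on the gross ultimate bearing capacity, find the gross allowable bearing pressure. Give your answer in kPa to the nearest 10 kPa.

q_all ≈ 570 kPa

N_q = e^(π·tan35°)·tan²(62.5°) = 33.3.
γ' = 20.2 − 9.81 = 10.39 kN/m³ (submerged throughout). q = 10.39 × 2.45 = 25.455 kPa; the same γ' applies in the ½γBN_γ term.
q·N_q = 25.455 × 33.296 = 847.57 kPa
0.5·γ·B·N_γ·s_γ = 0.5 × 10.39 × 3.9 × 48 × 0.6 = 583.5 kPa
q_ult = 847.57 + 583.5 = 1431.1 kPa.
q_all = 1431.1 / 2.5 = 572.43 kPa.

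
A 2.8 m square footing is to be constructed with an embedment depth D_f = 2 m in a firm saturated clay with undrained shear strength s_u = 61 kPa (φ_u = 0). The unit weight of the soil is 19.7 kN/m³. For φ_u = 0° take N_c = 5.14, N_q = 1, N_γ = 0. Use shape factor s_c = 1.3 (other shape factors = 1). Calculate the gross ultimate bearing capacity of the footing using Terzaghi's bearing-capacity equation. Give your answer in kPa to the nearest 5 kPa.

Overburden at base level: q = 19.7 × 2 = 39.4 kPa.
Cohesion term c·N_c·s_c = 61 × 5.14 × 1.3 = 407.6 kPa; surcharge term q·N_q = 39.4 × 1 = 39.4 kPa.
q_ult = 407.6 + 39.4 = 447 kPa.

q_ult ≈ 445 kPa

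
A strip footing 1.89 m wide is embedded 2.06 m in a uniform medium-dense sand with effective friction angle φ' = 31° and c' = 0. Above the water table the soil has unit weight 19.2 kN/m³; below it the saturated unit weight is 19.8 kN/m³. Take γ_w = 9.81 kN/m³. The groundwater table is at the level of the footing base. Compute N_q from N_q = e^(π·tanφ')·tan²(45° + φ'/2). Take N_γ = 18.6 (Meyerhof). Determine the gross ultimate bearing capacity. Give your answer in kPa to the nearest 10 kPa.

tan31° = 0.6009, so N_q = e^(π×0.6009)·tan²(60.5°) = 6.604 × 3.124 = 20.63.
Effective surcharge at the founding depth q = γ·D_f = 19.2 × 2.06 = 39.552 kPa.
The water table coincides with the base, so in the self-weight term γ → γ' = 9.99 kN/m³.
q_ult = q·N_q + 0.5·γ·B·N_γ
     = 39.552 × 20.631 + 0.5 × 9.99 × 1.89 × 18.6
     = 815.99 + 175.59 = 991.58 kPa.

q_ult ≈ 990 kPa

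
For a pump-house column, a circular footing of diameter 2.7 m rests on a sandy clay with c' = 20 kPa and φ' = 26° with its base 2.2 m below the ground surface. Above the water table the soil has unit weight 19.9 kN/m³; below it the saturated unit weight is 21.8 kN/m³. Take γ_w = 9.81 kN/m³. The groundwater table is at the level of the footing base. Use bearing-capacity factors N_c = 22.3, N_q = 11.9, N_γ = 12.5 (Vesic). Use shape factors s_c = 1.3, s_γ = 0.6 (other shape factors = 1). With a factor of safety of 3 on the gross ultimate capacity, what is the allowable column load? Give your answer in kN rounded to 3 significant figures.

P_all ≈ 2330 kN

Overburden at base level: q = 19.9 × 2.2 = 43.78 kPa.
Below the base the soil is submerged, so the ½γBN_γ term uses γ' = 21.8 − 9.81 = 11.99 kN/m³.
Cohesion term c·N_c·s_c = 20 × 22.3 × 1.3 = 579.8 kPa; surcharge term q·N_q = 43.78 × 11.9 = 520.98 kPa; self-weight term 0.5·γ·B·N_γ·s_γ = 0.5 × 11.99 × 2.7 × 12.5 × 0.6 = 121.4 kPa.
q_ult = 579.8 + 520.98 + 121.4 = 1222.2 kPa.
Gross allowable pressure q_all = 1222.2 / 3 = 407.39 kPa.
Footing area = 5.7256 m², so allowable column load = 407.39 × 5.7256 = 2332.6 kN.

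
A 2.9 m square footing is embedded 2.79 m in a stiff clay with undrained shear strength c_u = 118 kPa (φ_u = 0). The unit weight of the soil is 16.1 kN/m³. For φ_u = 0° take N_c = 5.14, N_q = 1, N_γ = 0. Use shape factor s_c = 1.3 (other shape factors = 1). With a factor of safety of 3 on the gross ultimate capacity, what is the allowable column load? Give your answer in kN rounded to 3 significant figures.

P_all ≈ 2340 kN

Overburden at base level: q = 16.1 × 2.79 = 44.919 kPa.
Cohesion term c·N_c·s_c = 118 × 5.14 × 1.3 = 788.48 kPa; surcharge term q·N_q = 44.919 × 1 = 44.919 kPa.
q_ult = 788.48 + 44.919 = 833.39 kPa.
Gross allowable pressure q_all = 833.39 / 3 = 277.8 kPa.
Footing area = 8.41 m², so allowable column load = 277.8 × 8.41 = 2336.3 kN.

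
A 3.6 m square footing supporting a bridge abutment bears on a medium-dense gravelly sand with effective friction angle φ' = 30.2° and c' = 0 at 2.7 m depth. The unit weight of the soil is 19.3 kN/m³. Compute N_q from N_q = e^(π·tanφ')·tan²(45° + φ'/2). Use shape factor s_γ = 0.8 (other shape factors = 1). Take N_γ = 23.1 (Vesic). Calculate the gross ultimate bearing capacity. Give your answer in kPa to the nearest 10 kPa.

q_ult ≈ 1620 kPa

tan30.2° = 0.582, so N_q = e^(π×0.582)·tan²(60.1°) = 6.224 × 3.024 = 18.82.
Effective surcharge at the founding depth q = γ·D_f = 19.3 × 2.7 = 52.11 kPa.
q_ult = q·N_q + 0.5·γ·B·N_γ·s_γ
     = 52.11 × 18.824 + 0.5 × 19.3 × 3.6 × 23.1 × 0.8
     = 980.92 + 642 = 1622.9 kPa.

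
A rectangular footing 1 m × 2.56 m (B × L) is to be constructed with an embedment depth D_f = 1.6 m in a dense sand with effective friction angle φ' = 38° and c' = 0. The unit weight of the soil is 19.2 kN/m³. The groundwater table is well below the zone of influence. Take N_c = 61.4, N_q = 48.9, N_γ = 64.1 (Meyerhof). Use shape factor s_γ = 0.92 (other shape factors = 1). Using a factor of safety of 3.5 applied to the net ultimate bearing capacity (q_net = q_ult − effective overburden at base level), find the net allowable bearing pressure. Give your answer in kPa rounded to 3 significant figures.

q = γ·D_f = 19.2 × 1.6 = 30.72 kPa.
q·N_q = 30.72 × 48.9 = 1502.2 kPa
0.5·γ·B·N_γ·s_γ = 0.5 × 19.2 × 1 × 64.1 × 0.92 = 566.13 kPa
q_ult = 1502.2 + 566.13 = 2068.3 kPa.
Net ultimate: q_net = 2068.3 − 30.72 = 2037.6 kPa.
q_all(net) = 2037.6 / 3.5 = 582.18 kPa.

q_all(net) ≈ 582 kPa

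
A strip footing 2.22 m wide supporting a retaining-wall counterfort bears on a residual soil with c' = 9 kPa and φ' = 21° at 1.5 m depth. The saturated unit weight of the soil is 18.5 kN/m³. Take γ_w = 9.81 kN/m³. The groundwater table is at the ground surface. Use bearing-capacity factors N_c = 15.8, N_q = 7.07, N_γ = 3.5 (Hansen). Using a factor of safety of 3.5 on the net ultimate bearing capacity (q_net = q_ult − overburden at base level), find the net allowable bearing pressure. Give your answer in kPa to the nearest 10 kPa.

With the water table at the surface the whole profile is submerged: γ' = 18.5 − 9.81 = 8.69 kN/m³, so q = γ'·D_f = 13.035 kPa; the same γ' applies in the ½γBN_γ term.
q_ult = c·N_c + q·N_q + 0.5·γ·B·N_γ
     = 9 × 15.8 + 13.035 × 7.07 + 0.5 × 8.69 × 2.22 × 3.5
     = 142.2 + 92.157 + 33.761 = 268.12 kPa.
q_net = 268.12 − 13.035 = 255.08 kPa.
q_all(net) = 255.08 / 3.5 = 72.881 kPa.

q_all(net) ≈ 70 kPa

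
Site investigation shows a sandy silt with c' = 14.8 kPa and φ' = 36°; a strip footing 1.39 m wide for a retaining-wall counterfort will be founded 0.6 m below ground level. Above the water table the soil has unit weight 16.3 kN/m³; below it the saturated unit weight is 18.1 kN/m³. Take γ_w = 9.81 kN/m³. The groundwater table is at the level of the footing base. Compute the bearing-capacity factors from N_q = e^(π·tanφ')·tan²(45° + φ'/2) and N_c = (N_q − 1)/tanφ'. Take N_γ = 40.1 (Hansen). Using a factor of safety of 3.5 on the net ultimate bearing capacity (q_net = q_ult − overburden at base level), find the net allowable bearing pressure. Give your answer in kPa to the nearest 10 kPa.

N_q = e^(π·tan36°)·tan²(63°) = 37.75; N_c = (N_q − 1)/tanφ' = 50.59.
Overburden at base level: q = 16.3 × 0.6 = 9.78 kPa.
Below the base the soil is submerged, so the ½γBN_γ term uses γ' = 18.1 − 9.81 = 8.29 kN/m³.
Cohesion term c·N_c = 14.8 × 50.585 = 748.66 kPa; surcharge term q·N_q = 9.78 × 37.752 = 369.22 kPa; self-weight term 0.5·γ·B·N_γ = 0.5 × 8.29 × 1.39 × 40.1 = 231.04 kPa.
q_ult = 748.66 + 369.22 + 231.04 = 1348.9 kPa.
q_net = 1348.9 − 9.78 = 1339.1 kPa.
q_all(net) = 1339.1 / 3.5 = 382.61 kPa.

q_all(net) ≈ 380 kPa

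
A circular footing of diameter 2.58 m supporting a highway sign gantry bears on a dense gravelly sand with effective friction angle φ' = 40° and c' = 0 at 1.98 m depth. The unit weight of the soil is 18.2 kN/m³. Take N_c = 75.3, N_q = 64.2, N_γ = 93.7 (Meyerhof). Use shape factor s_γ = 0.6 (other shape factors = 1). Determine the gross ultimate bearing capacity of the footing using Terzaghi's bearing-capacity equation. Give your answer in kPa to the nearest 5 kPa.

q_ult ≈ 3635 kPa

q = γ·D_f = 18.2 × 1.98 = 36.036 kPa.
q·N_q = 36.036 × 64.2 = 2313.5 kPa
0.5·γ·B·N_γ·s_γ = 0.5 × 18.2 × 2.58 × 93.7 × 0.6 = 1319.9 kPa
q_ult = 2313.5 + 1319.9 = 3633.4 kPa.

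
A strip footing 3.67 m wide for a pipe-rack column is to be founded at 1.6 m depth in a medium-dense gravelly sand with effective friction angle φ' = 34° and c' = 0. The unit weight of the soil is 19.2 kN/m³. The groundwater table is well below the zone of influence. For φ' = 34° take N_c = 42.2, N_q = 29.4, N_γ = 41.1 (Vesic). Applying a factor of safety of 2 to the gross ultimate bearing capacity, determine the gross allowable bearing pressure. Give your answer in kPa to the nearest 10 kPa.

Effective surcharge at the founding depth q = γ·D_f = 19.2 × 1.6 = 30.72 kPa.
q_ult = q·N_q + 0.5·γ·B·N_γ
     = 30.72 × 29.4 + 0.5 × 19.2 × 3.67 × 41.1
     = 903.17 + 1448 = 2351.2 kPa.
q_all = q_ult / FS = 2351.2 / 2 = 1175.6 kPa.

q_all ≈ 1180 kPa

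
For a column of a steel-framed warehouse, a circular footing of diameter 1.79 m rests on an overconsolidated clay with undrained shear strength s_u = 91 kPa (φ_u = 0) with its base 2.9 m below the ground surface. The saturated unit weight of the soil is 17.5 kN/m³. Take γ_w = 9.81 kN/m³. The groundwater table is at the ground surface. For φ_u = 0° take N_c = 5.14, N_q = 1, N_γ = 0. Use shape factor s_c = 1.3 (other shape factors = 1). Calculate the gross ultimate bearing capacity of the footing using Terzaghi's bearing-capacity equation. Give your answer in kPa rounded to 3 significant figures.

γ' = 17.5 − 9.81 = 7.69 kN/m³ (submerged throughout). q = 7.69 × 2.9 = 22.301 kPa.
c·N_c·s_c = 91 × 5.14 × 1.3 = 608.06 kPa
q·N_q = 22.301 × 1 = 22.301 kPa
q_ult = 608.06 + 22.301 = 630.36 kPa.

q_ult ≈ 630 kPa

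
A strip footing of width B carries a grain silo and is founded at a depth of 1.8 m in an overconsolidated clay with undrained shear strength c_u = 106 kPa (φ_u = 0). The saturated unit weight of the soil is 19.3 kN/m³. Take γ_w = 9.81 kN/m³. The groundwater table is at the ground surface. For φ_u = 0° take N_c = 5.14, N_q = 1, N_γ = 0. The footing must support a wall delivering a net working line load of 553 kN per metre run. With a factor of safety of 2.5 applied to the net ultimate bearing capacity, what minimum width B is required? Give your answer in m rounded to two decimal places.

B = 2.54 m

Water table at ground surface, so effective unit weight γ' = 19.3 − 9.81 = 9.49 kN/m³ is used throughout; overburden q = 9.49 × 1.8 = 17.082 kPa.
Cohesion term c·N_c = 106 × 5.14 = 544.84 kPa; surcharge term q·N_q = 17.082 × 1 = 17.082 kPa.
q_ult = 544.84 + 17.082 = 561.92 kPa.
For φ = 0 the ½γBN_γ term vanishes, so q_ult is independent of B. q_net = 561.92 − 17.082 = 544.84 kPa; q_all(net) = 544.84/2.5 = 217.94 kPa.
Required width B = w / q_all(net) = 553 / 217.94 = 2.537 m.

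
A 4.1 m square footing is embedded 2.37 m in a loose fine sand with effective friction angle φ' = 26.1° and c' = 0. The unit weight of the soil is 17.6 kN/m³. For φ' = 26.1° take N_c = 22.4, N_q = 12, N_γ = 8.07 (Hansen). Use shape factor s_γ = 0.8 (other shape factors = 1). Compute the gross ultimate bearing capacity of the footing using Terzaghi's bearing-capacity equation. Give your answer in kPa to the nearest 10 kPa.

Effective surcharge at the founding depth q = γ·D_f = 17.6 × 2.37 = 41.712 kPa.
q_ult = q·N_q + 0.5·γ·B·N_γ·s_γ
     = 41.712 × 12 + 0.5 × 17.6 × 4.1 × 8.07 × 0.8
     = 500.54 + 232.93 = 733.48 kPa.

q_ult ≈ 730 kPa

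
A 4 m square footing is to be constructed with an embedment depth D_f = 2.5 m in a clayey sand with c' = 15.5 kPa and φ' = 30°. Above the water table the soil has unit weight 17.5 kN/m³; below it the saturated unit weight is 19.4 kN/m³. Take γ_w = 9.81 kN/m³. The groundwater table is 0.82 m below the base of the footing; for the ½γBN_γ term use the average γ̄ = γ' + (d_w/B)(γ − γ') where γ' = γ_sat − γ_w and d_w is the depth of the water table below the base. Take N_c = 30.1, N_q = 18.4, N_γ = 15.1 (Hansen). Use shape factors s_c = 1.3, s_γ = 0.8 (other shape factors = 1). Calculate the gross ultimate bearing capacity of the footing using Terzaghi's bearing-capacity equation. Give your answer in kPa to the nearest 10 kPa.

q = γ·D_f = 17.5 × 2.5 = 43.75 kPa.
γ' = 9.59 kN/m³; averaging over the depth B below the base, γ̄ = γ' + (d_w/B)(γ − γ') = 11.212 kN/m³.
c·N_c·s_c = 15.5 × 30.1 × 1.3 = 606.51 kPa
q·N_q = 43.75 × 18.4 = 805 kPa
0.5·γ·B·N_γ·s_γ = 0.5 × 11.212 × 4 × 15.1 × 0.8 = 270.87 kPa
q_ult = 606.51 + 805 + 270.87 = 1682.4 kPa.

q_ult ≈ 1680 kPa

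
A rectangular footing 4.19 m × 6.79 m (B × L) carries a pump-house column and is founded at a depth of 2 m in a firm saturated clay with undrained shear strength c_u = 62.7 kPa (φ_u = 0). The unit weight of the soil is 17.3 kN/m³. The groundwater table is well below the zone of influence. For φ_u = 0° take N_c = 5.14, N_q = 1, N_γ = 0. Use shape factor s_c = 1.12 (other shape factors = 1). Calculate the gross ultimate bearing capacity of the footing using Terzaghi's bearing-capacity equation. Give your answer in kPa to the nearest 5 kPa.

q_ult ≈ 395 kPa

q = γ·D_f = 17.3 × 2 = 34.6 kPa.
c·N_c·s_c = 62.7 × 5.14 × 1.12 = 360.95 kPa
q·N_q = 34.6 × 1 = 34.6 kPa
q_ult = 360.95 + 34.6 = 395.55 kPa.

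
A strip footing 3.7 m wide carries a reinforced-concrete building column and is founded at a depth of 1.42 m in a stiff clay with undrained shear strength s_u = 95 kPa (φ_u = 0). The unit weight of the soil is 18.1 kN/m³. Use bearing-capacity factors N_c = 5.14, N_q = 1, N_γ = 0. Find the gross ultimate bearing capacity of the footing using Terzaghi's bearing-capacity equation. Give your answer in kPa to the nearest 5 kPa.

q_ult ≈ 515 kPa

q = γ·D_f = 18.1 × 1.42 = 25.702 kPa.
c·N_c = 95 × 5.14 = 488.3 kPa
q·N_q = 25.702 × 1 = 25.702 kPa
q_ult = 488.3 + 25.702 = 514 kPa.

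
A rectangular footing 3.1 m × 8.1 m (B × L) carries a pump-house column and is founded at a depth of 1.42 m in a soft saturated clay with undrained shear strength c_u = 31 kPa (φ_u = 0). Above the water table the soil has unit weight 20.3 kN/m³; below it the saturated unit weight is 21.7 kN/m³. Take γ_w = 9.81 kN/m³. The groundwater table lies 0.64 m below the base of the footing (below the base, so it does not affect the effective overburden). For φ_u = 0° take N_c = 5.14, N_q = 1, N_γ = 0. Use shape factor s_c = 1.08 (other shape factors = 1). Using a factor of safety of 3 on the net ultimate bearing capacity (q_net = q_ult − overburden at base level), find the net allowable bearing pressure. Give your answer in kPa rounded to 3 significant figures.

q_all(net) ≈ 57.4 kPa

q = γ·D_f = 20.3 × 1.42 = 28.826 kPa.
c·N_c·s_c = 31 × 5.14 × 1.08 = 172.09 kPa
q·N_q = 28.826 × 1 = 28.826 kPa
q_ult = 172.09 + 28.826 = 200.91 kPa.
q_net = 200.91 − 28.826 = 172.09 kPa.
q_all(net) = 172.09 / 3 = 57.362 kPa.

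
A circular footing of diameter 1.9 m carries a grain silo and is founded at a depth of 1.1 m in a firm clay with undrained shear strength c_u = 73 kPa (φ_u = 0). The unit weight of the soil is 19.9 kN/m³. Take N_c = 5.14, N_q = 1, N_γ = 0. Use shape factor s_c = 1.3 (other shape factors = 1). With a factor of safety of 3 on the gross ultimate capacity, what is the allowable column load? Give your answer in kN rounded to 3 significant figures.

q = γ·D_f = 19.9 × 1.1 = 21.89 kPa.
c·N_c·s_c = 73 × 5.14 × 1.3 = 487.79 kPa
q·N_q = 21.89 × 1 = 21.89 kPa
q_ult = 487.79 + 21.89 = 509.68 kPa.
Gross allowable pressure q_all = 509.68 / 3 = 169.89 kPa.
Footing area = 2.8353 m², so allowable column load = 169.89 × 2.8353 = 481.69 kN.

P_all ≈ 482 kN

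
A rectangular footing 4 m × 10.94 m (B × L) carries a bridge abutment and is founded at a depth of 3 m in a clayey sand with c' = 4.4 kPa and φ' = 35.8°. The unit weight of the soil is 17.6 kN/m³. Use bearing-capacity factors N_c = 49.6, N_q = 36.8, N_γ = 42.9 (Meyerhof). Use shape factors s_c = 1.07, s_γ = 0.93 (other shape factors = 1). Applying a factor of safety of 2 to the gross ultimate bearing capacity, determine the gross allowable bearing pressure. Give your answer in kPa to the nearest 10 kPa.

q_all ≈ 1790 kPa

Effective surcharge at the founding depth q = γ·D_f = 17.6 × 3 = 52.8 kPa.
q_ult = c·N_c·s_c + q·N_q + 0.5·γ·B·N_γ·s_γ
     = 4.4 × 49.6 × 1.07 + 52.8 × 36.8 + 0.5 × 17.6 × 4 × 42.9 × 0.93
     = 233.52 + 1943 + 1404.4 = 3580.9 kPa.
q_all = q_ult / FS = 3580.9 / 2 = 1790.5 kPa.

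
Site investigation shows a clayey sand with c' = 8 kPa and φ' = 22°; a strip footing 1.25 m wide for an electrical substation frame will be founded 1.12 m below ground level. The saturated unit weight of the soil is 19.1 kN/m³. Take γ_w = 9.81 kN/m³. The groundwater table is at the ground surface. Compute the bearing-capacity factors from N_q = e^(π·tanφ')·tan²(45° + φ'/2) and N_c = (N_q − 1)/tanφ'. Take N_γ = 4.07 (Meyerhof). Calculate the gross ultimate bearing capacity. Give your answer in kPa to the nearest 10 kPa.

q_ult ≈ 240 kPa

tan22° = 0.404, so N_q = e^(π×0.404)·tan²(56°) = 3.558 × 2.198 = 7.82.
N_c = (7.82 − 1)/tan22° = 16.88.
With the water table at the surface the whole profile is submerged: γ' = 19.1 − 9.81 = 9.29 kN/m³, so q = γ'·D_f = 10.405 kPa; the same γ' applies in the ½γBN_γ term.
q_ult = c·N_c + q·N_q + 0.5·γ·B·N_γ
     = 8 × 16.883 + 10.405 × 7.8211 + 0.5 × 9.29 × 1.25 × 4.07
     = 135.06 + 81.377 + 23.631 = 240.07 kPa.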